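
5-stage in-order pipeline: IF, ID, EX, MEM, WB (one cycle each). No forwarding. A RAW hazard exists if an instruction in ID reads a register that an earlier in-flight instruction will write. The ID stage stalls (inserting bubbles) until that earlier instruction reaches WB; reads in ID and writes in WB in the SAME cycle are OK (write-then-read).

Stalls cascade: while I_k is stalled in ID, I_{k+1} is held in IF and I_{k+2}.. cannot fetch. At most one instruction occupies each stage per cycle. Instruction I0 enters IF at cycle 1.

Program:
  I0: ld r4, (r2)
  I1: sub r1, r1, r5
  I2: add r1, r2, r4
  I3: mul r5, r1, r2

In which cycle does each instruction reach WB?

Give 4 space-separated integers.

I0 ld r4 <- r2: IF@1 ID@2 stall=0 (-) EX@3 MEM@4 WB@5
I1 sub r1 <- r1,r5: IF@2 ID@3 stall=0 (-) EX@4 MEM@5 WB@6
I2 add r1 <- r2,r4: IF@3 ID@4 stall=1 (RAW on I0.r4 (WB@5)) EX@6 MEM@7 WB@8
I3 mul r5 <- r1,r2: IF@4 ID@6 stall=2 (RAW on I2.r1 (WB@8)) EX@9 MEM@10 WB@11

Answer: 5 6 8 11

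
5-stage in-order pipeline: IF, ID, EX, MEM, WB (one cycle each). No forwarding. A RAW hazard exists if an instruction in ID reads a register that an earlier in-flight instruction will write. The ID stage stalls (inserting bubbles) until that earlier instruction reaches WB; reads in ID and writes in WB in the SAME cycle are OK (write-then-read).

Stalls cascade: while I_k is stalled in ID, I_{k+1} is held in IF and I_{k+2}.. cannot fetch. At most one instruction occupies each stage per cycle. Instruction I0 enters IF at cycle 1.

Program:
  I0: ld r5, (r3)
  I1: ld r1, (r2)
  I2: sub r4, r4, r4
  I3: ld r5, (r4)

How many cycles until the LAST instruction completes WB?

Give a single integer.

I0 ld r5 <- r3: IF@1 ID@2 stall=0 (-) EX@3 MEM@4 WB@5
I1 ld r1 <- r2: IF@2 ID@3 stall=0 (-) EX@4 MEM@5 WB@6
I2 sub r4 <- r4,r4: IF@3 ID@4 stall=0 (-) EX@5 MEM@6 WB@7
I3 ld r5 <- r4: IF@4 ID@5 stall=2 (RAW on I2.r4 (WB@7)) EX@8 MEM@9 WB@10

Answer: 10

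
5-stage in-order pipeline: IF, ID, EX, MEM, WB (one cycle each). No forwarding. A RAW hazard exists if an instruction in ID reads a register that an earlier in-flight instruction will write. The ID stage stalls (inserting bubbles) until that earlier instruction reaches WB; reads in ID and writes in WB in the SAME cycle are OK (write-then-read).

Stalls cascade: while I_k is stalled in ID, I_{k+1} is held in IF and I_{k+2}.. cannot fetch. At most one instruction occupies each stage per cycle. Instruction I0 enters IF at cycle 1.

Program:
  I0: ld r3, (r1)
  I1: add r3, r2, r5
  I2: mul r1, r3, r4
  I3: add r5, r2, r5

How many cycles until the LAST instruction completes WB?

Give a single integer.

Answer: 10

Derivation:
I0 ld r3 <- r1: IF@1 ID@2 stall=0 (-) EX@3 MEM@4 WB@5
I1 add r3 <- r2,r5: IF@2 ID@3 stall=0 (-) EX@4 MEM@5 WB@6
I2 mul r1 <- r3,r4: IF@3 ID@4 stall=2 (RAW on I1.r3 (WB@6)) EX@7 MEM@8 WB@9
I3 add r5 <- r2,r5: IF@4 ID@7 stall=0 (-) EX@8 MEM@9 WB@10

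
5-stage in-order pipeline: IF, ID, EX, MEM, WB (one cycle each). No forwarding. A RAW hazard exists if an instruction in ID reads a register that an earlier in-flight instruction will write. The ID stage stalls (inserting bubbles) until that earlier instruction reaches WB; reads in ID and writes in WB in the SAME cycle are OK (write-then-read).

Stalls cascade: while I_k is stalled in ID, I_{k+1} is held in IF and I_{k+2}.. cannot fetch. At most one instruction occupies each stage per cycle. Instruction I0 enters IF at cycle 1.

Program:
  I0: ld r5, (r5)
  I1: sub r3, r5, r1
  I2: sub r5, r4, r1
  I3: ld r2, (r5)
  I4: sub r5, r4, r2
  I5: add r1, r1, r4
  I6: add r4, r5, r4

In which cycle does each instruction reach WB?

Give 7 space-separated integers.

Answer: 5 8 9 12 15 16 18

Derivation:
I0 ld r5 <- r5: IF@1 ID@2 stall=0 (-) EX@3 MEM@4 WB@5
I1 sub r3 <- r5,r1: IF@2 ID@3 stall=2 (RAW on I0.r5 (WB@5)) EX@6 MEM@7 WB@8
I2 sub r5 <- r4,r1: IF@3 ID@6 stall=0 (-) EX@7 MEM@8 WB@9
I3 ld r2 <- r5: IF@6 ID@7 stall=2 (RAW on I2.r5 (WB@9)) EX@10 MEM@11 WB@12
I4 sub r5 <- r4,r2: IF@7 ID@10 stall=2 (RAW on I3.r2 (WB@12)) EX@13 MEM@14 WB@15
I5 add r1 <- r1,r4: IF@10 ID@13 stall=0 (-) EX@14 MEM@15 WB@16
I6 add r4 <- r5,r4: IF@13 ID@14 stall=1 (RAW on I4.r5 (WB@15)) EX@16 MEM@17 WB@18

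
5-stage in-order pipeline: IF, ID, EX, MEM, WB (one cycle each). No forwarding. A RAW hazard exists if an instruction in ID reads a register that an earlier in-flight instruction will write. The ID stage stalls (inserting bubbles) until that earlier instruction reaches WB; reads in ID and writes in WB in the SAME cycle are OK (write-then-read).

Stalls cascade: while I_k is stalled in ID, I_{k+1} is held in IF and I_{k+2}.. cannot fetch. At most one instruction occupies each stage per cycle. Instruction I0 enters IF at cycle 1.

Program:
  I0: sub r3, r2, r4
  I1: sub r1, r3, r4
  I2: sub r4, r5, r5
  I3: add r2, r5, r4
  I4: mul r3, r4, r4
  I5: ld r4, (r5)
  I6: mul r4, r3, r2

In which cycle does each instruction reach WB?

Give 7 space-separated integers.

I0 sub r3 <- r2,r4: IF@1 ID@2 stall=0 (-) EX@3 MEM@4 WB@5
I1 sub r1 <- r3,r4: IF@2 ID@3 stall=2 (RAW on I0.r3 (WB@5)) EX@6 MEM@7 WB@8
I2 sub r4 <- r5,r5: IF@3 ID@6 stall=0 (-) EX@7 MEM@8 WB@9
I3 add r2 <- r5,r4: IF@6 ID@7 stall=2 (RAW on I2.r4 (WB@9)) EX@10 MEM@11 WB@12
I4 mul r3 <- r4,r4: IF@7 ID@10 stall=0 (-) EX@11 MEM@12 WB@13
I5 ld r4 <- r5: IF@10 ID@11 stall=0 (-) EX@12 MEM@13 WB@14
I6 mul r4 <- r3,r2: IF@11 ID@12 stall=1 (RAW on I4.r3 (WB@13)) EX@14 MEM@15 WB@16

Answer: 5 8 9 12 13 14 16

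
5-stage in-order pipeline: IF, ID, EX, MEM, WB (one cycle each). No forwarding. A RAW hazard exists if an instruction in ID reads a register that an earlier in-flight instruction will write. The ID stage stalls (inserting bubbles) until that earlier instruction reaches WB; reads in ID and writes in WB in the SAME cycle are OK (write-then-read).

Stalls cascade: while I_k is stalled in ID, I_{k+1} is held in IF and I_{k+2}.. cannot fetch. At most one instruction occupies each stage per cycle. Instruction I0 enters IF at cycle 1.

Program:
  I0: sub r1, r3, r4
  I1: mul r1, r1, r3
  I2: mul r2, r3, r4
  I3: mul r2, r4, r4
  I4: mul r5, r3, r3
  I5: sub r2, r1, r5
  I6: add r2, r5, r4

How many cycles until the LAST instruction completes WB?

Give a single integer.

I0 sub r1 <- r3,r4: IF@1 ID@2 stall=0 (-) EX@3 MEM@4 WB@5
I1 mul r1 <- r1,r3: IF@2 ID@3 stall=2 (RAW on I0.r1 (WB@5)) EX@6 MEM@7 WB@8
I2 mul r2 <- r3,r4: IF@3 ID@6 stall=0 (-) EX@7 MEM@8 WB@9
I3 mul r2 <- r4,r4: IF@6 ID@7 stall=0 (-) EX@8 MEM@9 WB@10
I4 mul r5 <- r3,r3: IF@7 ID@8 stall=0 (-) EX@9 MEM@10 WB@11
I5 sub r2 <- r1,r5: IF@8 ID@9 stall=2 (RAW on I4.r5 (WB@11)) EX@12 MEM@13 WB@14
I6 add r2 <- r5,r4: IF@9 ID@12 stall=0 (-) EX@13 MEM@14 WB@15

Answer: 15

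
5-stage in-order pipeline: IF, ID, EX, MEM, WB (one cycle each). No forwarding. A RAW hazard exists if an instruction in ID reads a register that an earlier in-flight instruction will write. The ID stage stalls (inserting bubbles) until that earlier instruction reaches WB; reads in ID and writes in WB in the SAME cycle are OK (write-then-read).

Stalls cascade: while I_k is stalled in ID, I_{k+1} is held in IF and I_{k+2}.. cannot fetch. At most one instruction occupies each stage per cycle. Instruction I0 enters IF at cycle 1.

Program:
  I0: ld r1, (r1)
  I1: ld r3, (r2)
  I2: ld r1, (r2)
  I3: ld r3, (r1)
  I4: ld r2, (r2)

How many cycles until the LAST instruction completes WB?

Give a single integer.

Answer: 11

Derivation:
I0 ld r1 <- r1: IF@1 ID@2 stall=0 (-) EX@3 MEM@4 WB@5
I1 ld r3 <- r2: IF@2 ID@3 stall=0 (-) EX@4 MEM@5 WB@6
I2 ld r1 <- r2: IF@3 ID@4 stall=0 (-) EX@5 MEM@6 WB@7
I3 ld r3 <- r1: IF@4 ID@5 stall=2 (RAW on I2.r1 (WB@7)) EX@8 MEM@9 WB@10
I4 ld r2 <- r2: IF@5 ID@8 stall=0 (-) EX@9 MEM@10 WB@11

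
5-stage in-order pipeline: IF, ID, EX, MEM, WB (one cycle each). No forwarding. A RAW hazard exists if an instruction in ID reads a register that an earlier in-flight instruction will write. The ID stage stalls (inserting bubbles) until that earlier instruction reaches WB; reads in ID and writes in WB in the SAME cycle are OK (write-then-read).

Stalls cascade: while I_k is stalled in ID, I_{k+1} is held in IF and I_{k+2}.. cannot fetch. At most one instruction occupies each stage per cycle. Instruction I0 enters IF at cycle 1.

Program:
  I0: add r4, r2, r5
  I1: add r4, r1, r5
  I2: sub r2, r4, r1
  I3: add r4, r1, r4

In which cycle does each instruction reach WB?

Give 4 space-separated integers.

Answer: 5 6 9 10

Derivation:
I0 add r4 <- r2,r5: IF@1 ID@2 stall=0 (-) EX@3 MEM@4 WB@5
I1 add r4 <- r1,r5: IF@2 ID@3 stall=0 (-) EX@4 MEM@5 WB@6
I2 sub r2 <- r4,r1: IF@3 ID@4 stall=2 (RAW on I1.r4 (WB@6)) EX@7 MEM@8 WB@9
I3 add r4 <- r1,r4: IF@4 ID@7 stall=0 (-) EX@8 MEM@9 WB@10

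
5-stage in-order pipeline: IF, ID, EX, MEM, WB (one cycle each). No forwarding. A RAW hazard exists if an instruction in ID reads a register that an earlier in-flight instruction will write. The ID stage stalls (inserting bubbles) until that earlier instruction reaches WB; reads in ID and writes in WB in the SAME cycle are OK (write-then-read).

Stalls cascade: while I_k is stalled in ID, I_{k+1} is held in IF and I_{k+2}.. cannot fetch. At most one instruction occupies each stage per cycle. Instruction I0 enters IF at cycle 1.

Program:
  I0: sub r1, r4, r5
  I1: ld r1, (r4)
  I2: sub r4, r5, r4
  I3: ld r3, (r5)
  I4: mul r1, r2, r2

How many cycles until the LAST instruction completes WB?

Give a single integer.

I0 sub r1 <- r4,r5: IF@1 ID@2 stall=0 (-) EX@3 MEM@4 WB@5
I1 ld r1 <- r4: IF@2 ID@3 stall=0 (-) EX@4 MEM@5 WB@6
I2 sub r4 <- r5,r4: IF@3 ID@4 stall=0 (-) EX@5 MEM@6 WB@7
I3 ld r3 <- r5: IF@4 ID@5 stall=0 (-) EX@6 MEM@7 WB@8
I4 mul r1 <- r2,r2: IF@5 ID@6 stall=0 (-) EX@7 MEM@8 WB@9

Answer: 9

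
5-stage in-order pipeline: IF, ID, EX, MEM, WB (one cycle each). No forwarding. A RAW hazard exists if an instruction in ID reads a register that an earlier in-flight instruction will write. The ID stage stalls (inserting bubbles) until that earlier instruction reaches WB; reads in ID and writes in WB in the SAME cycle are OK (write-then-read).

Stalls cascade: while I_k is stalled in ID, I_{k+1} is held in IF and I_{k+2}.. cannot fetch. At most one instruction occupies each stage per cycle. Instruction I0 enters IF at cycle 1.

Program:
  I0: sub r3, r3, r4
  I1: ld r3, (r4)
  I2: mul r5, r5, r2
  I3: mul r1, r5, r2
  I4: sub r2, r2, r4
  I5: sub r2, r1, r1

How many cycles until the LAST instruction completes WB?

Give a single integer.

Answer: 13

Derivation:
I0 sub r3 <- r3,r4: IF@1 ID@2 stall=0 (-) EX@3 MEM@4 WB@5
I1 ld r3 <- r4: IF@2 ID@3 stall=0 (-) EX@4 MEM@5 WB@6
I2 mul r5 <- r5,r2: IF@3 ID@4 stall=0 (-) EX@5 MEM@6 WB@7
I3 mul r1 <- r5,r2: IF@4 ID@5 stall=2 (RAW on I2.r5 (WB@7)) EX@8 MEM@9 WB@10
I4 sub r2 <- r2,r4: IF@5 ID@8 stall=0 (-) EX@9 MEM@10 WB@11
I5 sub r2 <- r1,r1: IF@8 ID@9 stall=1 (RAW on I3.r1 (WB@10)) EX@11 MEM@12 WB@13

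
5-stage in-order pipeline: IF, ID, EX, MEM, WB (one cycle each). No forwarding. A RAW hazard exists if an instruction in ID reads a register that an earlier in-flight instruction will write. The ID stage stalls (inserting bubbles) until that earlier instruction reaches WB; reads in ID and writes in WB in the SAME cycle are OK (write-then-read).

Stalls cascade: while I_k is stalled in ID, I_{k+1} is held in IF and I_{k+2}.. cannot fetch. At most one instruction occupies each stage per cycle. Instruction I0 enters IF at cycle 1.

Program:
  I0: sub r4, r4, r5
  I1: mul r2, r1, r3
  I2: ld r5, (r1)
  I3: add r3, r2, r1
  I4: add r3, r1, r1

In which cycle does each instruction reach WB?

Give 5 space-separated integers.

I0 sub r4 <- r4,r5: IF@1 ID@2 stall=0 (-) EX@3 MEM@4 WB@5
I1 mul r2 <- r1,r3: IF@2 ID@3 stall=0 (-) EX@4 MEM@5 WB@6
I2 ld r5 <- r1: IF@3 ID@4 stall=0 (-) EX@5 MEM@6 WB@7
I3 add r3 <- r2,r1: IF@4 ID@5 stall=1 (RAW on I1.r2 (WB@6)) EX@7 MEM@8 WB@9
I4 add r3 <- r1,r1: IF@5 ID@7 stall=0 (-) EX@8 MEM@9 WB@10

Answer: 5 6 7 9 10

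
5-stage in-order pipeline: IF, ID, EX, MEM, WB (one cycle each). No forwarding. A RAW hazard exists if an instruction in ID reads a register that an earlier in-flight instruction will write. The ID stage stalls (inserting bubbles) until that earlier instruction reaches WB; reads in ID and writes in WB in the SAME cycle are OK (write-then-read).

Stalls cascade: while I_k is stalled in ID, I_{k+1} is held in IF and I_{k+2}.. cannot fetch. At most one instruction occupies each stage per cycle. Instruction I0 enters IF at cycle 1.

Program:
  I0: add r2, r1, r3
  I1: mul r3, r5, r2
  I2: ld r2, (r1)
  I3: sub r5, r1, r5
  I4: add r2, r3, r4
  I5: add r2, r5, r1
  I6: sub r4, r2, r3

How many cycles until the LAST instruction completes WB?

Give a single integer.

I0 add r2 <- r1,r3: IF@1 ID@2 stall=0 (-) EX@3 MEM@4 WB@5
I1 mul r3 <- r5,r2: IF@2 ID@3 stall=2 (RAW on I0.r2 (WB@5)) EX@6 MEM@7 WB@8
I2 ld r2 <- r1: IF@3 ID@6 stall=0 (-) EX@7 MEM@8 WB@9
I3 sub r5 <- r1,r5: IF@6 ID@7 stall=0 (-) EX@8 MEM@9 WB@10
I4 add r2 <- r3,r4: IF@7 ID@8 stall=0 (-) EX@9 MEM@10 WB@11
I5 add r2 <- r5,r1: IF@8 ID@9 stall=1 (RAW on I3.r5 (WB@10)) EX@11 MEM@12 WB@13
I6 sub r4 <- r2,r3: IF@9 ID@11 stall=2 (RAW on I5.r2 (WB@13)) EX@14 MEM@15 WB@16

Answer: 16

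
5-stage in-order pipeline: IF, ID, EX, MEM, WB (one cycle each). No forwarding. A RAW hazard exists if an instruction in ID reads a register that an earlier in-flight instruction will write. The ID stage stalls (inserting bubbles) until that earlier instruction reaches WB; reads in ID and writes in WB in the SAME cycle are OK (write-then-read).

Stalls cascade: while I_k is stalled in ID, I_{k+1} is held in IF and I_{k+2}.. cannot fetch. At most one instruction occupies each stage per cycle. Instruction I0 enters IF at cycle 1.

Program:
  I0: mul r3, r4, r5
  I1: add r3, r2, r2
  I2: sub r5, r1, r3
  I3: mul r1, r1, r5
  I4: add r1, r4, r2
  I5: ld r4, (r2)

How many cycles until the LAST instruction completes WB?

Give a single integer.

Answer: 14

Derivation:
I0 mul r3 <- r4,r5: IF@1 ID@2 stall=0 (-) EX@3 MEM@4 WB@5
I1 add r3 <- r2,r2: IF@2 ID@3 stall=0 (-) EX@4 MEM@5 WB@6
I2 sub r5 <- r1,r3: IF@3 ID@4 stall=2 (RAW on I1.r3 (WB@6)) EX@7 MEM@8 WB@9
I3 mul r1 <- r1,r5: IF@4 ID@7 stall=2 (RAW on I2.r5 (WB@9)) EX@10 MEM@11 WB@12
I4 add r1 <- r4,r2: IF@7 ID@10 stall=0 (-) EX@11 MEM@12 WB@13
I5 ld r4 <- r2: IF@10 ID@11 stall=0 (-) EX@12 MEM@13 WB@14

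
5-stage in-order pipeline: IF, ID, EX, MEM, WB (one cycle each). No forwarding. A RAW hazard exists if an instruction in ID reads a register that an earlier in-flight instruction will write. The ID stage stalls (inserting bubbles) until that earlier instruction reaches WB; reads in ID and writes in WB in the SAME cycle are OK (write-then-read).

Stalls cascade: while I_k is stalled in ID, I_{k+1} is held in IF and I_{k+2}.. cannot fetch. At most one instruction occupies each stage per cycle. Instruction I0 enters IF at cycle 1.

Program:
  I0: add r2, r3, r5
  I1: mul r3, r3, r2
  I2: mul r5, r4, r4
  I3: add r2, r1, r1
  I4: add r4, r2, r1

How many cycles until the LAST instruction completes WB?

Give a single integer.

Answer: 13

Derivation:
I0 add r2 <- r3,r5: IF@1 ID@2 stall=0 (-) EX@3 MEM@4 WB@5
I1 mul r3 <- r3,r2: IF@2 ID@3 stall=2 (RAW on I0.r2 (WB@5)) EX@6 MEM@7 WB@8
I2 mul r5 <- r4,r4: IF@3 ID@6 stall=0 (-) EX@7 MEM@8 WB@9
I3 add r2 <- r1,r1: IF@6 ID@7 stall=0 (-) EX@8 MEM@9 WB@10
I4 add r4 <- r2,r1: IF@7 ID@8 stall=2 (RAW on I3.r2 (WB@10)) EX@11 MEM@12 WB@13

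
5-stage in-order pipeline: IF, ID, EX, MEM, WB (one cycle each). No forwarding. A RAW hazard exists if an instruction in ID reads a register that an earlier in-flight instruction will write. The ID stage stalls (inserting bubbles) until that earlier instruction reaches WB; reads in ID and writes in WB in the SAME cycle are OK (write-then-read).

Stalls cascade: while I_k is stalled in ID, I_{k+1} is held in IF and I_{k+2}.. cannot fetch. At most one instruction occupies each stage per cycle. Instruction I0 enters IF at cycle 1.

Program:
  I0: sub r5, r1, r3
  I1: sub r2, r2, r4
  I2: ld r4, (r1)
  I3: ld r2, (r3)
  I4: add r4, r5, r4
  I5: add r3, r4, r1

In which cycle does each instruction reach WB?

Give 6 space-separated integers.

I0 sub r5 <- r1,r3: IF@1 ID@2 stall=0 (-) EX@3 MEM@4 WB@5
I1 sub r2 <- r2,r4: IF@2 ID@3 stall=0 (-) EX@4 MEM@5 WB@6
I2 ld r4 <- r1: IF@3 ID@4 stall=0 (-) EX@5 MEM@6 WB@7
I3 ld r2 <- r3: IF@4 ID@5 stall=0 (-) EX@6 MEM@7 WB@8
I4 add r4 <- r5,r4: IF@5 ID@6 stall=1 (RAW on I2.r4 (WB@7)) EX@8 MEM@9 WB@10
I5 add r3 <- r4,r1: IF@6 ID@8 stall=2 (RAW on I4.r4 (WB@10)) EX@11 MEM@12 WB@13

Answer: 5 6 7 8 10 13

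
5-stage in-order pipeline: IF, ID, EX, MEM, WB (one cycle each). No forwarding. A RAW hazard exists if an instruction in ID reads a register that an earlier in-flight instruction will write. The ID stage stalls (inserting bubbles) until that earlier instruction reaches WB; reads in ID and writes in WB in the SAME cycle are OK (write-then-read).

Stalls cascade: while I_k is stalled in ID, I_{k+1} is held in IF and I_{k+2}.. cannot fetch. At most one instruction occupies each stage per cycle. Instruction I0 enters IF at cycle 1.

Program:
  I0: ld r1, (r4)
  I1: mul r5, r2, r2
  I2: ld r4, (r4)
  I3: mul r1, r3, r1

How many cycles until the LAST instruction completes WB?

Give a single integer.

Answer: 8

Derivation:
I0 ld r1 <- r4: IF@1 ID@2 stall=0 (-) EX@3 MEM@4 WB@5
I1 mul r5 <- r2,r2: IF@2 ID@3 stall=0 (-) EX@4 MEM@5 WB@6
I2 ld r4 <- r4: IF@3 ID@4 stall=0 (-) EX@5 MEM@6 WB@7
I3 mul r1 <- r3,r1: IF@4 ID@5 stall=0 (-) EX@6 MEM@7 WB@8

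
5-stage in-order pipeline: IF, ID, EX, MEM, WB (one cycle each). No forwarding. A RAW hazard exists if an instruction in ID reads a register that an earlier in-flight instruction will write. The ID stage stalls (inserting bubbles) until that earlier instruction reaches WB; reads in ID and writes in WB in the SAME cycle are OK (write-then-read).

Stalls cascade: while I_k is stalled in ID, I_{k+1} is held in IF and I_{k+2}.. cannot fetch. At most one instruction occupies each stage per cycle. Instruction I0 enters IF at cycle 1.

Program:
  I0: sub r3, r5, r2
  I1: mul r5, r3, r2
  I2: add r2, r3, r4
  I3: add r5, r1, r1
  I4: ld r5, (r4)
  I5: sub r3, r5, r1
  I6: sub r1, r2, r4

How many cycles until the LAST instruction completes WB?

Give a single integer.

I0 sub r3 <- r5,r2: IF@1 ID@2 stall=0 (-) EX@3 MEM@4 WB@5
I1 mul r5 <- r3,r2: IF@2 ID@3 stall=2 (RAW on I0.r3 (WB@5)) EX@6 MEM@7 WB@8
I2 add r2 <- r3,r4: IF@3 ID@6 stall=0 (-) EX@7 MEM@8 WB@9
I3 add r5 <- r1,r1: IF@6 ID@7 stall=0 (-) EX@8 MEM@9 WB@10
I4 ld r5 <- r4: IF@7 ID@8 stall=0 (-) EX@9 MEM@10 WB@11
I5 sub r3 <- r5,r1: IF@8 ID@9 stall=2 (RAW on I4.r5 (WB@11)) EX@12 MEM@13 WB@14
I6 sub r1 <- r2,r4: IF@9 ID@12 stall=0 (-) EX@13 MEM@14 WB@15

Answer: 15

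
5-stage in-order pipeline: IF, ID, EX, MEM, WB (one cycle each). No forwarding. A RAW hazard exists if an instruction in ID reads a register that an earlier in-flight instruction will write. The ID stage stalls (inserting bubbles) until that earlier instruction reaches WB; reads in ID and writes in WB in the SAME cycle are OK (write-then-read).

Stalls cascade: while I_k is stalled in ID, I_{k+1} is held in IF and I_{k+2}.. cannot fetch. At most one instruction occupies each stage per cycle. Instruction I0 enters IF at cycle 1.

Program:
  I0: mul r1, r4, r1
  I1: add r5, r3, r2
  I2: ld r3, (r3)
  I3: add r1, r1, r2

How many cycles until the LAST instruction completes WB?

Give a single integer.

Answer: 8

Derivation:
I0 mul r1 <- r4,r1: IF@1 ID@2 stall=0 (-) EX@3 MEM@4 WB@5
I1 add r5 <- r3,r2: IF@2 ID@3 stall=0 (-) EX@4 MEM@5 WB@6
I2 ld r3 <- r3: IF@3 ID@4 stall=0 (-) EX@5 MEM@6 WB@7
I3 add r1 <- r1,r2: IF@4 ID@5 stall=0 (-) EX@6 MEM@7 WB@8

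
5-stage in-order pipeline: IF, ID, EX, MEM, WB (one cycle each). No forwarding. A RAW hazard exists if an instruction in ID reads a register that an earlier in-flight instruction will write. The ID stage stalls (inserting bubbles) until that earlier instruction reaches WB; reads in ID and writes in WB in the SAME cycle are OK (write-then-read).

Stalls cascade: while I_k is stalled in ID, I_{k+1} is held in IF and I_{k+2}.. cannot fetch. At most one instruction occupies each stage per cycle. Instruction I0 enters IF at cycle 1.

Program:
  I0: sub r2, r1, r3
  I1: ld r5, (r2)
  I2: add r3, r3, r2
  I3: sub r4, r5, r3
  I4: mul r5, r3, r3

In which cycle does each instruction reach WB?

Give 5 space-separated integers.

I0 sub r2 <- r1,r3: IF@1 ID@2 stall=0 (-) EX@3 MEM@4 WB@5
I1 ld r5 <- r2: IF@2 ID@3 stall=2 (RAW on I0.r2 (WB@5)) EX@6 MEM@7 WB@8
I2 add r3 <- r3,r2: IF@3 ID@6 stall=0 (-) EX@7 MEM@8 WB@9
I3 sub r4 <- r5,r3: IF@6 ID@7 stall=2 (RAW on I2.r3 (WB@9)) EX@10 MEM@11 WB@12
I4 mul r5 <- r3,r3: IF@7 ID@10 stall=0 (-) EX@11 MEM@12 WB@13

Answer: 5 8 9 12 13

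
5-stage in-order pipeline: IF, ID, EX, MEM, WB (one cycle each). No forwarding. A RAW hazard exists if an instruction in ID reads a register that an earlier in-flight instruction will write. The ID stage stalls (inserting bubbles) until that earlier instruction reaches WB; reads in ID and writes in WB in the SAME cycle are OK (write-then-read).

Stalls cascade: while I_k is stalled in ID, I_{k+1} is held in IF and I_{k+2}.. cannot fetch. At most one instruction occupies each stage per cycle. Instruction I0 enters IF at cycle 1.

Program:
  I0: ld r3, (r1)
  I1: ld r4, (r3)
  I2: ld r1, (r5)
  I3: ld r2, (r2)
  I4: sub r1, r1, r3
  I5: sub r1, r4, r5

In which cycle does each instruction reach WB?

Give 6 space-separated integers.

I0 ld r3 <- r1: IF@1 ID@2 stall=0 (-) EX@3 MEM@4 WB@5
I1 ld r4 <- r3: IF@2 ID@3 stall=2 (RAW on I0.r3 (WB@5)) EX@6 MEM@7 WB@8
I2 ld r1 <- r5: IF@3 ID@6 stall=0 (-) EX@7 MEM@8 WB@9
I3 ld r2 <- r2: IF@6 ID@7 stall=0 (-) EX@8 MEM@9 WB@10
I4 sub r1 <- r1,r3: IF@7 ID@8 stall=1 (RAW on I2.r1 (WB@9)) EX@10 MEM@11 WB@12
I5 sub r1 <- r4,r5: IF@8 ID@10 stall=0 (-) EX@11 MEM@12 WB@13

Answer: 5 8 9 10 12 13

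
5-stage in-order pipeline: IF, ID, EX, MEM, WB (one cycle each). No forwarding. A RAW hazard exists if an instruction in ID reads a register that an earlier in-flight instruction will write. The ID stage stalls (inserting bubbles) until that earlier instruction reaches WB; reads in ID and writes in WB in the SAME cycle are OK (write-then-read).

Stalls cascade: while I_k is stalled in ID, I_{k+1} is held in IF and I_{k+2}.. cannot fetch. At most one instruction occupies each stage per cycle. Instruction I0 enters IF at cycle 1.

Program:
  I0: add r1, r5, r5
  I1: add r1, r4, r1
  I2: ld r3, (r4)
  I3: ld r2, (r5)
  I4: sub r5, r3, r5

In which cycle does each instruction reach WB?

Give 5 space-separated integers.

Answer: 5 8 9 10 12

Derivation:
I0 add r1 <- r5,r5: IF@1 ID@2 stall=0 (-) EX@3 MEM@4 WB@5
I1 add r1 <- r4,r1: IF@2 ID@3 stall=2 (RAW on I0.r1 (WB@5)) EX@6 MEM@7 WB@8
I2 ld r3 <- r4: IF@3 ID@6 stall=0 (-) EX@7 MEM@8 WB@9
I3 ld r2 <- r5: IF@6 ID@7 stall=0 (-) EX@8 MEM@9 WB@10
I4 sub r5 <- r3,r5: IF@7 ID@8 stall=1 (RAW on I2.r3 (WB@9)) EX@10 MEM@11 WB@12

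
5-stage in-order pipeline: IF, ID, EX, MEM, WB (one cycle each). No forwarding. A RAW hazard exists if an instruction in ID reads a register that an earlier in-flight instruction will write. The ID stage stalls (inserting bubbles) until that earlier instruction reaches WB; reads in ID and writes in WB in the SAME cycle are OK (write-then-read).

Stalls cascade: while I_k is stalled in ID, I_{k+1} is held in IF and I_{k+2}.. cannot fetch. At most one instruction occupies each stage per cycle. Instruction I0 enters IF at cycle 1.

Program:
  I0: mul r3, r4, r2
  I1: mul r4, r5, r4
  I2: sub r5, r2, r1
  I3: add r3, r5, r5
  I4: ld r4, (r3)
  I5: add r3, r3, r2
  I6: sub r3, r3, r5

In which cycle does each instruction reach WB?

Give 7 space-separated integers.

I0 mul r3 <- r4,r2: IF@1 ID@2 stall=0 (-) EX@3 MEM@4 WB@5
I1 mul r4 <- r5,r4: IF@2 ID@3 stall=0 (-) EX@4 MEM@5 WB@6
I2 sub r5 <- r2,r1: IF@3 ID@4 stall=0 (-) EX@5 MEM@6 WB@7
I3 add r3 <- r5,r5: IF@4 ID@5 stall=2 (RAW on I2.r5 (WB@7)) EX@8 MEM@9 WB@10
I4 ld r4 <- r3: IF@5 ID@8 stall=2 (RAW on I3.r3 (WB@10)) EX@11 MEM@12 WB@13
I5 add r3 <- r3,r2: IF@8 ID@11 stall=0 (-) EX@12 MEM@13 WB@14
I6 sub r3 <- r3,r5: IF@11 ID@12 stall=2 (RAW on I5.r3 (WB@14)) EX@15 MEM@16 WB@17

Answer: 5 6 7 10 13 14 17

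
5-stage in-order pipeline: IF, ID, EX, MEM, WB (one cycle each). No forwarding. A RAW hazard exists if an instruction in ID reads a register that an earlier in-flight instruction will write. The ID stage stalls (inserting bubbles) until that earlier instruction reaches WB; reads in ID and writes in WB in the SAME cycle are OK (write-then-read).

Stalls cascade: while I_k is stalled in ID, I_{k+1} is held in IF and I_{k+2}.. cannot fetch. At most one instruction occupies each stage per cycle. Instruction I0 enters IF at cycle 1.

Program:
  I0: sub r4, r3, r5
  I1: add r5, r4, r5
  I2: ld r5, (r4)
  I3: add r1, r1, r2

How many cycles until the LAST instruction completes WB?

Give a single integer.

I0 sub r4 <- r3,r5: IF@1 ID@2 stall=0 (-) EX@3 MEM@4 WB@5
I1 add r5 <- r4,r5: IF@2 ID@3 stall=2 (RAW on I0.r4 (WB@5)) EX@6 MEM@7 WB@8
I2 ld r5 <- r4: IF@3 ID@6 stall=0 (-) EX@7 MEM@8 WB@9
I3 add r1 <- r1,r2: IF@6 ID@7 stall=0 (-) EX@8 MEM@9 WB@10

Answer: 10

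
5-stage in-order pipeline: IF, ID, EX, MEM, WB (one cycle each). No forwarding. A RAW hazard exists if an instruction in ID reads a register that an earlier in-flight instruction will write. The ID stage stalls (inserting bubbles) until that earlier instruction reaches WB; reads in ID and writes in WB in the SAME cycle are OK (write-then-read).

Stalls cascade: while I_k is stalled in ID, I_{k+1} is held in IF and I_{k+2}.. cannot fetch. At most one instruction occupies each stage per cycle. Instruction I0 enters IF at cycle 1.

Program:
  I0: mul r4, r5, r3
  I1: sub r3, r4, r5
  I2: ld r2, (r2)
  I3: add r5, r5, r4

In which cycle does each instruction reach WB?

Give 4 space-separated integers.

I0 mul r4 <- r5,r3: IF@1 ID@2 stall=0 (-) EX@3 MEM@4 WB@5
I1 sub r3 <- r4,r5: IF@2 ID@3 stall=2 (RAW on I0.r4 (WB@5)) EX@6 MEM@7 WB@8
I2 ld r2 <- r2: IF@3 ID@6 stall=0 (-) EX@7 MEM@8 WB@9
I3 add r5 <- r5,r4: IF@6 ID@7 stall=0 (-) EX@8 MEM@9 WB@10

Answer: 5 8 9 10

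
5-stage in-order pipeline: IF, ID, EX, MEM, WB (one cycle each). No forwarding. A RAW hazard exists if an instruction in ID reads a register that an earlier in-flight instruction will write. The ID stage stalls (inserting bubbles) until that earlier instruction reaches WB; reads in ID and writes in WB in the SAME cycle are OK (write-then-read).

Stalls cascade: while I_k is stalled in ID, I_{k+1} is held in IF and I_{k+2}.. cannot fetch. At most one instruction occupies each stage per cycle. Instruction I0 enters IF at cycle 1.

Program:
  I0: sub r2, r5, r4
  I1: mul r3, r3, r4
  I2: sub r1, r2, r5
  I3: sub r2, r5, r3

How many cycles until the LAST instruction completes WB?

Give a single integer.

Answer: 9

Derivation:
I0 sub r2 <- r5,r4: IF@1 ID@2 stall=0 (-) EX@3 MEM@4 WB@5
I1 mul r3 <- r3,r4: IF@2 ID@3 stall=0 (-) EX@4 MEM@5 WB@6
I2 sub r1 <- r2,r5: IF@3 ID@4 stall=1 (RAW on I0.r2 (WB@5)) EX@6 MEM@7 WB@8
I3 sub r2 <- r5,r3: IF@4 ID@6 stall=0 (-) EX@7 MEM@8 WB@9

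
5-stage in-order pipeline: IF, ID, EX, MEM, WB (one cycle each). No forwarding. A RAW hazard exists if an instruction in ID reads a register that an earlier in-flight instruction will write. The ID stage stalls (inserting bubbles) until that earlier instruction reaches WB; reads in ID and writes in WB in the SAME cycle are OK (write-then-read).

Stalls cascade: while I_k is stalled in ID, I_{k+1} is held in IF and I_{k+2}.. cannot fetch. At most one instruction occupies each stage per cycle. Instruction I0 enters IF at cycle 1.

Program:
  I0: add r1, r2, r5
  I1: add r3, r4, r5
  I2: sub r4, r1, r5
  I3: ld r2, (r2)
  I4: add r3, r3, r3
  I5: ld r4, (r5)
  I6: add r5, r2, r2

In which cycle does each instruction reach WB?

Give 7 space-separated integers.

I0 add r1 <- r2,r5: IF@1 ID@2 stall=0 (-) EX@3 MEM@4 WB@5
I1 add r3 <- r4,r5: IF@2 ID@3 stall=0 (-) EX@4 MEM@5 WB@6
I2 sub r4 <- r1,r5: IF@3 ID@4 stall=1 (RAW on I0.r1 (WB@5)) EX@6 MEM@7 WB@8
I3 ld r2 <- r2: IF@4 ID@6 stall=0 (-) EX@7 MEM@8 WB@9
I4 add r3 <- r3,r3: IF@6 ID@7 stall=0 (-) EX@8 MEM@9 WB@10
I5 ld r4 <- r5: IF@7 ID@8 stall=0 (-) EX@9 MEM@10 WB@11
I6 add r5 <- r2,r2: IF@8 ID@9 stall=0 (-) EX@10 MEM@11 WB@12

Answer: 5 6 8 9 10 11 12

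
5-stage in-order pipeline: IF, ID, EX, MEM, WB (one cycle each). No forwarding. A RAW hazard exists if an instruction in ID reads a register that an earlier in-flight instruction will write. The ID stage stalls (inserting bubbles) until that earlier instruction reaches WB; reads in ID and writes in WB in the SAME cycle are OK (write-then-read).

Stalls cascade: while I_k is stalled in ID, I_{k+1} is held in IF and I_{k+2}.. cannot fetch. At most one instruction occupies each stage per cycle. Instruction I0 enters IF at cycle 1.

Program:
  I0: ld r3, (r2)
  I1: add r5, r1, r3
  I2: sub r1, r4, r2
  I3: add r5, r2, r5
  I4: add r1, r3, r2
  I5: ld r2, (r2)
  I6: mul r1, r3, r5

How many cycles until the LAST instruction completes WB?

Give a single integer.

Answer: 14

Derivation:
I0 ld r3 <- r2: IF@1 ID@2 stall=0 (-) EX@3 MEM@4 WB@5
I1 add r5 <- r1,r3: IF@2 ID@3 stall=2 (RAW on I0.r3 (WB@5)) EX@6 MEM@7 WB@8
I2 sub r1 <- r4,r2: IF@3 ID@6 stall=0 (-) EX@7 MEM@8 WB@9
I3 add r5 <- r2,r5: IF@6 ID@7 stall=1 (RAW on I1.r5 (WB@8)) EX@9 MEM@10 WB@11
I4 add r1 <- r3,r2: IF@7 ID@9 stall=0 (-) EX@10 MEM@11 WB@12
I5 ld r2 <- r2: IF@9 ID@10 stall=0 (-) EX@11 MEM@12 WB@13
I6 mul r1 <- r3,r5: IF@10 ID@11 stall=0 (-) EX@12 MEM@13 WB@14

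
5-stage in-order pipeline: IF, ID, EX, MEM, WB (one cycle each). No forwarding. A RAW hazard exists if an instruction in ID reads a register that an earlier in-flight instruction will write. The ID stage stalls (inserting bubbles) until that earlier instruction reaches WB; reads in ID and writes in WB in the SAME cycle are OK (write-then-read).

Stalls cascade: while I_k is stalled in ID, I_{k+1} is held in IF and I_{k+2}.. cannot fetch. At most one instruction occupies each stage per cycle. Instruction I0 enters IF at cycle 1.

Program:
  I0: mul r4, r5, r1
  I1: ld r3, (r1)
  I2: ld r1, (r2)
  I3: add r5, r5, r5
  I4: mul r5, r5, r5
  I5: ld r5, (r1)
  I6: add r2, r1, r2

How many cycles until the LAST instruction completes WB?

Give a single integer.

I0 mul r4 <- r5,r1: IF@1 ID@2 stall=0 (-) EX@3 MEM@4 WB@5
I1 ld r3 <- r1: IF@2 ID@3 stall=0 (-) EX@4 MEM@5 WB@6
I2 ld r1 <- r2: IF@3 ID@4 stall=0 (-) EX@5 MEM@6 WB@7
I3 add r5 <- r5,r5: IF@4 ID@5 stall=0 (-) EX@6 MEM@7 WB@8
I4 mul r5 <- r5,r5: IF@5 ID@6 stall=2 (RAW on I3.r5 (WB@8)) EX@9 MEM@10 WB@11
I5 ld r5 <- r1: IF@6 ID@9 stall=0 (-) EX@10 MEM@11 WB@12
I6 add r2 <- r1,r2: IF@9 ID@10 stall=0 (-) EX@11 MEM@12 WB@13

Answer: 13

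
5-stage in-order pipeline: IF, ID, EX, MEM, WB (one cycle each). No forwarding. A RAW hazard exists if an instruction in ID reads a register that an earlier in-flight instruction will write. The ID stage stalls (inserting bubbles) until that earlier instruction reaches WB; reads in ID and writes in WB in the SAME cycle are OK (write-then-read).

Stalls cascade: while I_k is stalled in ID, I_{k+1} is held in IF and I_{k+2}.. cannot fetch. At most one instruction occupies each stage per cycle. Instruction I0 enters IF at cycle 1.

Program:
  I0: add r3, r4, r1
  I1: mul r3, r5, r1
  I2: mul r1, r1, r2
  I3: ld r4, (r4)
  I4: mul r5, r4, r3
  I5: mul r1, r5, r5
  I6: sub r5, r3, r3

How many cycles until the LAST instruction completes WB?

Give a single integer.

I0 add r3 <- r4,r1: IF@1 ID@2 stall=0 (-) EX@3 MEM@4 WB@5
I1 mul r3 <- r5,r1: IF@2 ID@3 stall=0 (-) EX@4 MEM@5 WB@6
I2 mul r1 <- r1,r2: IF@3 ID@4 stall=0 (-) EX@5 MEM@6 WB@7
I3 ld r4 <- r4: IF@4 ID@5 stall=0 (-) EX@6 MEM@7 WB@8
I4 mul r5 <- r4,r3: IF@5 ID@6 stall=2 (RAW on I3.r4 (WB@8)) EX@9 MEM@10 WB@11
I5 mul r1 <- r5,r5: IF@6 ID@9 stall=2 (RAW on I4.r5 (WB@11)) EX@12 MEM@13 WB@14
I6 sub r5 <- r3,r3: IF@9 ID@12 stall=0 (-) EX@13 MEM@14 WB@15

Answer: 15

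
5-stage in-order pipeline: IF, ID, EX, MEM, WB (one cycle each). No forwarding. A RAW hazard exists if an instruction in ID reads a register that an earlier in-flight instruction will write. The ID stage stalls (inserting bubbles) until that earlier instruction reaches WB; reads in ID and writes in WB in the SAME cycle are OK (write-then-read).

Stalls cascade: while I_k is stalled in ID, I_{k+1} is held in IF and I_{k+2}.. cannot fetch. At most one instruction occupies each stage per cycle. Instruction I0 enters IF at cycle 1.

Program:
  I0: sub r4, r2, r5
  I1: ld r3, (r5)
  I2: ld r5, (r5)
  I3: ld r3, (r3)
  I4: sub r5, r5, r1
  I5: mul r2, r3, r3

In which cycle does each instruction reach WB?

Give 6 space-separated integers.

Answer: 5 6 7 9 10 12

Derivation:
I0 sub r4 <- r2,r5: IF@1 ID@2 stall=0 (-) EX@3 MEM@4 WB@5
I1 ld r3 <- r5: IF@2 ID@3 stall=0 (-) EX@4 MEM@5 WB@6
I2 ld r5 <- r5: IF@3 ID@4 stall=0 (-) EX@5 MEM@6 WB@7
I3 ld r3 <- r3: IF@4 ID@5 stall=1 (RAW on I1.r3 (WB@6)) EX@7 MEM@8 WB@9
I4 sub r5 <- r5,r1: IF@5 ID@7 stall=0 (-) EX@8 MEM@9 WB@10
I5 mul r2 <- r3,r3: IF@7 ID@8 stall=1 (RAW on I3.r3 (WB@9)) EX@10 MEM@11 WB@12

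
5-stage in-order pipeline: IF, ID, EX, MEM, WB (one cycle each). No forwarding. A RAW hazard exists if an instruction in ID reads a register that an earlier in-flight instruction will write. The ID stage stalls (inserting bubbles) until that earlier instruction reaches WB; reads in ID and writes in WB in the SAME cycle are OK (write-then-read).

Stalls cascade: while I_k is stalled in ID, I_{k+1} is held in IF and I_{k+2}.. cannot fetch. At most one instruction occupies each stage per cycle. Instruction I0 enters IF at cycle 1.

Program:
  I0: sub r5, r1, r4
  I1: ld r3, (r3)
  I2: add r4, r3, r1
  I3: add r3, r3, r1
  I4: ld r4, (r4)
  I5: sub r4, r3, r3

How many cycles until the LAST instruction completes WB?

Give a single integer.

Answer: 13

Derivation:
I0 sub r5 <- r1,r4: IF@1 ID@2 stall=0 (-) EX@3 MEM@4 WB@5
I1 ld r3 <- r3: IF@2 ID@3 stall=0 (-) EX@4 MEM@5 WB@6
I2 add r4 <- r3,r1: IF@3 ID@4 stall=2 (RAW on I1.r3 (WB@6)) EX@7 MEM@8 WB@9
I3 add r3 <- r3,r1: IF@4 ID@7 stall=0 (-) EX@8 MEM@9 WB@10
I4 ld r4 <- r4: IF@7 ID@8 stall=1 (RAW on I2.r4 (WB@9)) EX@10 MEM@11 WB@12
I5 sub r4 <- r3,r3: IF@8 ID@10 stall=0 (-) EX@11 MEM@12 WB@13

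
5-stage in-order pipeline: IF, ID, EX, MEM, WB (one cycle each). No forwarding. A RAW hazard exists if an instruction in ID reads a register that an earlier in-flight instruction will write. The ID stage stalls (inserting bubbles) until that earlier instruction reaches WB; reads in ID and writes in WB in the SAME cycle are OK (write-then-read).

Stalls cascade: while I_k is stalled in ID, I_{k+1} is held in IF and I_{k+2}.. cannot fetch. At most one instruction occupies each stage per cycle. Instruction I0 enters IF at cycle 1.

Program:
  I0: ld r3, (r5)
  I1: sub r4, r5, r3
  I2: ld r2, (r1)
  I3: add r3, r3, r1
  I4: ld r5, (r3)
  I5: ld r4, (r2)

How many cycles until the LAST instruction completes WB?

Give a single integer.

I0 ld r3 <- r5: IF@1 ID@2 stall=0 (-) EX@3 MEM@4 WB@5
I1 sub r4 <- r5,r3: IF@2 ID@3 stall=2 (RAW on I0.r3 (WB@5)) EX@6 MEM@7 WB@8
I2 ld r2 <- r1: IF@3 ID@6 stall=0 (-) EX@7 MEM@8 WB@9
I3 add r3 <- r3,r1: IF@6 ID@7 stall=0 (-) EX@8 MEM@9 WB@10
I4 ld r5 <- r3: IF@7 ID@8 stall=2 (RAW on I3.r3 (WB@10)) EX@11 MEM@12 WB@13
I5 ld r4 <- r2: IF@8 ID@11 stall=0 (-) EX@12 MEM@13 WB@14

Answer: 14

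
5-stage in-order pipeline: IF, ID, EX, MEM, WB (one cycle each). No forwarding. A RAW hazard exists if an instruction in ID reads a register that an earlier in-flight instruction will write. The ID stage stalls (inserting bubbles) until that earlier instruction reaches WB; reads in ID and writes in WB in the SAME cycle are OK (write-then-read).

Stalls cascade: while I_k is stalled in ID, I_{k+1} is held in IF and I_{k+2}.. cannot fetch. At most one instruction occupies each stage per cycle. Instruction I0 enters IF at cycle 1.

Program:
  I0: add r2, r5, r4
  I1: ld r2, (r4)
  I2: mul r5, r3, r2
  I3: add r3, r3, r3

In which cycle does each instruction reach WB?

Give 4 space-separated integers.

I0 add r2 <- r5,r4: IF@1 ID@2 stall=0 (-) EX@3 MEM@4 WB@5
I1 ld r2 <- r4: IF@2 ID@3 stall=0 (-) EX@4 MEM@5 WB@6
I2 mul r5 <- r3,r2: IF@3 ID@4 stall=2 (RAW on I1.r2 (WB@6)) EX@7 MEM@8 WB@9
I3 add r3 <- r3,r3: IF@4 ID@7 stall=0 (-) EX@8 MEM@9 WB@10

Answer: 5 6 9 10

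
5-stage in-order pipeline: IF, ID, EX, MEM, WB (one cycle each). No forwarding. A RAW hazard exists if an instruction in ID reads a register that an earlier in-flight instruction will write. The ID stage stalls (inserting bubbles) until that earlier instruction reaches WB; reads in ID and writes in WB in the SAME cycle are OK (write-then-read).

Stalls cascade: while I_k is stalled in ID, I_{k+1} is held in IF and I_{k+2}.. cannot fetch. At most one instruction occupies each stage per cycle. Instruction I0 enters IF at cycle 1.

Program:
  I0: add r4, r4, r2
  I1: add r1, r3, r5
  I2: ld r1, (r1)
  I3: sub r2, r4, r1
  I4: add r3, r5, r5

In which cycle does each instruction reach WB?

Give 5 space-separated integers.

I0 add r4 <- r4,r2: IF@1 ID@2 stall=0 (-) EX@3 MEM@4 WB@5
I1 add r1 <- r3,r5: IF@2 ID@3 stall=0 (-) EX@4 MEM@5 WB@6
I2 ld r1 <- r1: IF@3 ID@4 stall=2 (RAW on I1.r1 (WB@6)) EX@7 MEM@8 WB@9
I3 sub r2 <- r4,r1: IF@4 ID@7 stall=2 (RAW on I2.r1 (WB@9)) EX@10 MEM@11 WB@12
I4 add r3 <- r5,r5: IF@7 ID@10 stall=0 (-) EX@11 MEM@12 WB@13

Answer: 5 6 9 12 13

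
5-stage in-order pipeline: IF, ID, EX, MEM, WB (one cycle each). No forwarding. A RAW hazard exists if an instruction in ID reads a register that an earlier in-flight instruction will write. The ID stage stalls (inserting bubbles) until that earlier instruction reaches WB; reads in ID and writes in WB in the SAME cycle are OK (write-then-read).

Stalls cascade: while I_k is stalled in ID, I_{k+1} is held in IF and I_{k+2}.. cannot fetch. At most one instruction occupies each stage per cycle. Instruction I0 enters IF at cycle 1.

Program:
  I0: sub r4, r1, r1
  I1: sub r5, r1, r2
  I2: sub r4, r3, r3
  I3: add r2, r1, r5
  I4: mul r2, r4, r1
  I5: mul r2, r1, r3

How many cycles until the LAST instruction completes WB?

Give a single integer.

Answer: 11

Derivation:
I0 sub r4 <- r1,r1: IF@1 ID@2 stall=0 (-) EX@3 MEM@4 WB@5
I1 sub r5 <- r1,r2: IF@2 ID@3 stall=0 (-) EX@4 MEM@5 WB@6
I2 sub r4 <- r3,r3: IF@3 ID@4 stall=0 (-) EX@5 MEM@6 WB@7
I3 add r2 <- r1,r5: IF@4 ID@5 stall=1 (RAW on I1.r5 (WB@6)) EX@7 MEM@8 WB@9
I4 mul r2 <- r4,r1: IF@5 ID@7 stall=0 (-) EX@8 MEM@9 WB@10
I5 mul r2 <- r1,r3: IF@7 ID@8 stall=0 (-) EX@9 MEM@10 WB@11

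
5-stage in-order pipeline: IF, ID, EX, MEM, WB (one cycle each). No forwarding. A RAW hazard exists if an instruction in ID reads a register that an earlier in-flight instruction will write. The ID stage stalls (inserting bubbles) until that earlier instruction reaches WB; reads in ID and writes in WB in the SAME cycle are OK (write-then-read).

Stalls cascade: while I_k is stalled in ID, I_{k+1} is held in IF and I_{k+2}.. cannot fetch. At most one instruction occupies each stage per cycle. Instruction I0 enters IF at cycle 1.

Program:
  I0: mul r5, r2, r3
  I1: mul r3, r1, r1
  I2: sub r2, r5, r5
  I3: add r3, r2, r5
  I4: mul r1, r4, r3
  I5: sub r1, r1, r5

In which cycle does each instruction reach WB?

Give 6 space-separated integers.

I0 mul r5 <- r2,r3: IF@1 ID@2 stall=0 (-) EX@3 MEM@4 WB@5
I1 mul r3 <- r1,r1: IF@2 ID@3 stall=0 (-) EX@4 MEM@5 WB@6
I2 sub r2 <- r5,r5: IF@3 ID@4 stall=1 (RAW on I0.r5 (WB@5)) EX@6 MEM@7 WB@8
I3 add r3 <- r2,r5: IF@4 ID@6 stall=2 (RAW on I2.r2 (WB@8)) EX@9 MEM@10 WB@11
I4 mul r1 <- r4,r3: IF@6 ID@9 stall=2 (RAW on I3.r3 (WB@11)) EX@12 MEM@13 WB@14
I5 sub r1 <- r1,r5: IF@9 ID@12 stall=2 (RAW on I4.r1 (WB@14)) EX@15 MEM@16 WB@17

Answer: 5 6 8 11 14 17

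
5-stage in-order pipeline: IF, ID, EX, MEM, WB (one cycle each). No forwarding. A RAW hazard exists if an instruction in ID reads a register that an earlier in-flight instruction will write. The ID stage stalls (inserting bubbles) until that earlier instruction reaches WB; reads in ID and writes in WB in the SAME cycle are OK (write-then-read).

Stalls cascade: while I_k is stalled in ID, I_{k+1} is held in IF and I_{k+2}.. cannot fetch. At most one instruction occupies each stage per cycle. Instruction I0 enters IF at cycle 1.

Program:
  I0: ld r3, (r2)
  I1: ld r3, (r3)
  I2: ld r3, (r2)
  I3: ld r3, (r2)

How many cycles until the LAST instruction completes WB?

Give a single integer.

I0 ld r3 <- r2: IF@1 ID@2 stall=0 (-) EX@3 MEM@4 WB@5
I1 ld r3 <- r3: IF@2 ID@3 stall=2 (RAW on I0.r3 (WB@5)) EX@6 MEM@7 WB@8
I2 ld r3 <- r2: IF@3 ID@6 stall=0 (-) EX@7 MEM@8 WB@9
I3 ld r3 <- r2: IF@6 ID@7 stall=0 (-) EX@8 MEM@9 WB@10

Answer: 10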